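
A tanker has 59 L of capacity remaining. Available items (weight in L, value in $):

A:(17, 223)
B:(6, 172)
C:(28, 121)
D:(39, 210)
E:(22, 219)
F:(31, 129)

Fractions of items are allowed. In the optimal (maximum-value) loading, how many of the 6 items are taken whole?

Greedy by value/weight ratio, highest first.
Order: B (172/6=28.67) > A (223/17=13.12) > E (219/22=9.95) > D (210/39=5.38) > C (121/28=4.32) > F (129/31=4.16)
Fill: take B (6 @ 172) → take A (17 @ 223) → take E (22 @ 219) → take 14/39 of D → 75.38; 59/59 used.
3 item(s) taken whole; one partial (take 14/39 of D).

3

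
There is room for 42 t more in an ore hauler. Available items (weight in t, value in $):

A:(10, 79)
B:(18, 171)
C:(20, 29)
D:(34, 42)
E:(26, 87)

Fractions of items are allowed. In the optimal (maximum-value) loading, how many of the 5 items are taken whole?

2

Ratios (sorted): B 9.50, A 7.90, E 3.35, C 1.45, D 1.24
take B (18 @ 171); take A (10 @ 79); take 14/26 of E → 46.85. Capacity used 42/42.
2 item(s) taken whole; one partial (take 14/26 of E).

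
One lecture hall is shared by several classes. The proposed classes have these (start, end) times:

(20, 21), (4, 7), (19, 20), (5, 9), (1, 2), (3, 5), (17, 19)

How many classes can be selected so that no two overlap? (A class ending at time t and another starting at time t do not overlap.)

By end time: (1,2), (3,5), (4,7), (5,9), (17,19), (19,20), (20,21).
Pick (1,2); next start ≥ 2 → (3,5); next start ≥ 5 → (5,9); next start ≥ 9 → (17,19); next start ≥ 19 → (19,20); next start ≥ 20 → (20,21).
Selected 6 classes.

6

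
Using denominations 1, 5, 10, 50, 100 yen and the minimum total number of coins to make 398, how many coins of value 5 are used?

398 − 3×100→98 − 1×50→48 − 4×10→8 − 1×5→3 − 3×1→0
Count of 5: 1

1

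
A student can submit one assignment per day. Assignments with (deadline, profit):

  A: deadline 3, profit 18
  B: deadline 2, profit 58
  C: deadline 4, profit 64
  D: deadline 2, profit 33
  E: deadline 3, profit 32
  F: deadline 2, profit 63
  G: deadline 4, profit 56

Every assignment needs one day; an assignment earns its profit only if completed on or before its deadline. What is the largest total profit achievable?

241

Sort by profit descending; place each in the latest free slot ≤ its deadline.
Profit order: C=64 F=63 B=58 G=56 D=33 E=32 A=18
Assign: C→slot 4, F→slot 2, B→slot 1, G→slot 3, D skipped, E skipped, A skipped.
Slots: [1:B] [2:F] [3:G] [4:C]
Profit = 58 + 63 + 56 + 64 = 241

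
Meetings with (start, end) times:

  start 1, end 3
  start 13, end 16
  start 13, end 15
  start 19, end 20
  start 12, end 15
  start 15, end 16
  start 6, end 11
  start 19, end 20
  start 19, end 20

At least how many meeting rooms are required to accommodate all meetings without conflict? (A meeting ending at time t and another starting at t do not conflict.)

3

The answer is the maximum number of intervals overlapping at any instant.
starts: [1, 6, 12, 13, 13, 15, 19, 19, 19]
ends:   [3, 11, 15, 15, 16, 16, 20, 20, 20]
s1→1 e3→0 s6→1 e11→0 s12→1 s13→2 s13→3  — peak 3.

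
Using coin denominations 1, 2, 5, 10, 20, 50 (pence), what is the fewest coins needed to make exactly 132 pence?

132 − 2×50→32 − 1×20→12 − 1×10→2 − 1×2→0
Total coins = 2 + 1 + 1 + 1 = 5

5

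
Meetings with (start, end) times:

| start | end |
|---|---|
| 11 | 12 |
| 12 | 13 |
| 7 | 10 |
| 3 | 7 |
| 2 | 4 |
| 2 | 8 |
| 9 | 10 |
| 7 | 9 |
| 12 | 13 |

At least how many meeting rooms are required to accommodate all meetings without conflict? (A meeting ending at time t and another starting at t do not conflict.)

3

starts: [2, 2, 3, 7, 7, 9, 11, 12, 12]
ends:   [4, 7, 8, 9, 10, 10, 12, 13, 13]
s2→1 s2→2 s3→3  — peak 3.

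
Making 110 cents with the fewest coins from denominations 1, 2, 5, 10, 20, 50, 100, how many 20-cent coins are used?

0

Use the largest denomination that fits, subtract, and repeat.
110 = 1×100 + 1×10
Count of 20: 0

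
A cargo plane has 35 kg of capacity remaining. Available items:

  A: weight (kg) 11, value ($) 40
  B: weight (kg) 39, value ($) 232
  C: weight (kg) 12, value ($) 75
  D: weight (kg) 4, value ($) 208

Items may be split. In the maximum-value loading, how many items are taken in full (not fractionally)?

2

Greedy by value/weight ratio, highest first.
Ratios (sorted): D 52.00, C 6.25, B 5.95, A 3.64
take D (4 @ 208); take C (12 @ 75); take 19/39 of B → 113.03. Capacity used 35/35.
2 item(s) taken whole; one partial (take 19/39 of B).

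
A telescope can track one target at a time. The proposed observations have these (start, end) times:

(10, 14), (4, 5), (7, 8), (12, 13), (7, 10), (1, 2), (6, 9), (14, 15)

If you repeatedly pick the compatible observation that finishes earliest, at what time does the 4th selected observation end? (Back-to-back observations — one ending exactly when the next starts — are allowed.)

Sort by end time and greedily take each interval whose start is ≥ the last chosen end.
By end time: (1,2), (4,5), (7,8), (6,9), (7,10), (12,13), (10,14), (14,15).
Pick (1,2); next start ≥ 2 → (4,5); next start ≥ 5 → (7,8); next start ≥ 8 → (12,13); next start ≥ 13 → (14,15).
Selected: (1,2) (4,5) (7,8) (12,13) (14,15)

13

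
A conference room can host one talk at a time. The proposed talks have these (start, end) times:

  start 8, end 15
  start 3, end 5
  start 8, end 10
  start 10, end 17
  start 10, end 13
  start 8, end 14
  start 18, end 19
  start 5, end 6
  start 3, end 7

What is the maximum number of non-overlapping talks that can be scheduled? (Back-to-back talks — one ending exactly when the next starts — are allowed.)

Sorted by end: (3,5)  (5,6)  (3,7)  (8,10)  (10,13)  (8,14)  (8,15)  (10,17)  (18,19)
take (3,5); take (5,6); skip (3,7); take (8,10); take (10,13); skip (8,14); skip (8,15); take (18,19).
Selected 5 talks.

5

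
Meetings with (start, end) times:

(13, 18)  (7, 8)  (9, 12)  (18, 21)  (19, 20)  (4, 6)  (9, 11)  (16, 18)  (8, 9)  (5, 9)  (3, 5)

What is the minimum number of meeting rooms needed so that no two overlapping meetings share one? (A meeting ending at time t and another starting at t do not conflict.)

The answer is the maximum number of intervals overlapping at any instant.
Events (time:±→running): 3:+→1 4:+→2 … peak 2.

2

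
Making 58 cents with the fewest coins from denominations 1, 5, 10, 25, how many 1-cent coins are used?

3

58 − 2×25→8 − 1×5→3 − 3×1→0
Count of 1: 3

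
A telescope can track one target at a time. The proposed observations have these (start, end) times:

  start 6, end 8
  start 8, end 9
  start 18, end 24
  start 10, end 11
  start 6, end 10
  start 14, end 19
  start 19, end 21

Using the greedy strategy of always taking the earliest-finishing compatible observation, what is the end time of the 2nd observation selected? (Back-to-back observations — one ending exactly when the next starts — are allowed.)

Sort by end time and greedily take each interval whose start is ≥ the last chosen end.
By end time: (6,8), (8,9), (6,10), (10,11), (14,19), (19,21), (18,24).
Pick (6,8); next start ≥ 8 → (8,9); next start ≥ 9 → (10,11); next start ≥ 11 → (14,19); next start ≥ 19 → (19,21).
Selected: (6,8) (8,9) (10,11) (14,19) (19,21)

9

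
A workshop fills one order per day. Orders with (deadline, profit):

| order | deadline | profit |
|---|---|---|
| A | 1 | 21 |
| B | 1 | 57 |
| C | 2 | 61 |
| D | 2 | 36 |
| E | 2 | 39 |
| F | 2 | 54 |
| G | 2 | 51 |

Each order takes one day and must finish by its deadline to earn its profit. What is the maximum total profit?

Profit order: C=61 B=57 F=54 G=51 E=39 D=36 A=21
Assign: C→slot 2, B→slot 1, F skipped, G skipped, E skipped, D skipped, A skipped.
Slots: [1:B] [2:C]
Profit = 57 + 61 = 118

118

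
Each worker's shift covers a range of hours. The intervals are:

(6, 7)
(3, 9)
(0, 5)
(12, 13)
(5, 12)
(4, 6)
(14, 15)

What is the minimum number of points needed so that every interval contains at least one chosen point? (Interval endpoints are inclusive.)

Process intervals by earliest right end; each time one isn't hit yet, stab at its right endpoint.
Sorted: [0,5] [4,6] [6,7] [3,9] [5,12] [12,13] [14,15]
{[0,5],[4,6]} hit by 5; {[6,7],[3,9],[5,12]} hit by 7; {[12,13]} hit by 13; {[14,15]} hit by 15.
Points: 5, 7, 13, 15 (4 total).

4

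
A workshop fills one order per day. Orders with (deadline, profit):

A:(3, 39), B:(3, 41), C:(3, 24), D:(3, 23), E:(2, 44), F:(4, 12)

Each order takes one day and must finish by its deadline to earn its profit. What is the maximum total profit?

Take jobs in profit order; each goes to the latest open slot no later than its deadline.
Profit order: E=44 B=41 A=39 C=24 D=23 F=12
Assign: E→slot 2, B→slot 3, A→slot 1, C skipped, D skipped, F→slot 4.
Slots: [1:A] [2:E] [3:B] [4:F]
Profit = 39 + 44 + 41 + 12 = 136

136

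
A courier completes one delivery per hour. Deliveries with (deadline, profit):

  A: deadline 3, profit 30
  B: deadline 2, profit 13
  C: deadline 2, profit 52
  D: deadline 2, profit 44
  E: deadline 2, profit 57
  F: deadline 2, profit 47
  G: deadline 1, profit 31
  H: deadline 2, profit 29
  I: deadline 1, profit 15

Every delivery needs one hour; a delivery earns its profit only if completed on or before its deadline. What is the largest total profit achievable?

Profit order: E=57 C=52 F=47 D=44 G=31 A=30 H=29 I=15 B=13
Assign: E→slot 2, C→slot 1, F skipped, D skipped, G skipped, A→slot 3, H skipped, I skipped, B skipped.
Slots: [1:C] [2:E] [3:A]
Profit = 52 + 57 + 30 = 139

139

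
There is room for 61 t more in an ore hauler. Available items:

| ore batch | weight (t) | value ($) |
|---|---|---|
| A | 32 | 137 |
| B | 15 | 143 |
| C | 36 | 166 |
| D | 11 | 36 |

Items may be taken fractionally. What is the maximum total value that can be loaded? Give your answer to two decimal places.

Greedy by value/weight ratio, highest first.
Ratios (sorted): B 9.53, C 4.61, A 4.28, D 3.27
take B (15 @ 143); take C (36 @ 166); take 10/32 of A → 42.81. Capacity used 61/61.
Total value = 351.81

351.81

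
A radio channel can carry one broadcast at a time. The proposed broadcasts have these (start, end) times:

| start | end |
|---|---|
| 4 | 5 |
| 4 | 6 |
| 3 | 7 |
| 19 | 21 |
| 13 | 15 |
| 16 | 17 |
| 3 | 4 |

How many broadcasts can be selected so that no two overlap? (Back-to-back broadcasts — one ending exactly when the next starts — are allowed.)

5

Sort by end time and greedily take each interval whose start is ≥ the last chosen end.
Sorted by end: (3,4)  (4,5)  (4,6)  (3,7)  (13,15)  (16,17)  (19,21)
take (3,4); take (4,5); take (13,15); take (16,17); take (19,21).
Selected 5 broadcasts.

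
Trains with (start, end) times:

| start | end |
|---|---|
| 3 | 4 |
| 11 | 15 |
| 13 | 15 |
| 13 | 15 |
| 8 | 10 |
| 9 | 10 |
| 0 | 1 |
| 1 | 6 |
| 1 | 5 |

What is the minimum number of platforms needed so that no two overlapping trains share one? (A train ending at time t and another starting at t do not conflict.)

starts: [0, 1, 1, 3, 8, 9, 11, 13, 13]
ends:   [1, 4, 5, 6, 10, 10, 15, 15, 15]
s0→1 e1→0 s1→1 s1→2 s3→3  — peak 3.

3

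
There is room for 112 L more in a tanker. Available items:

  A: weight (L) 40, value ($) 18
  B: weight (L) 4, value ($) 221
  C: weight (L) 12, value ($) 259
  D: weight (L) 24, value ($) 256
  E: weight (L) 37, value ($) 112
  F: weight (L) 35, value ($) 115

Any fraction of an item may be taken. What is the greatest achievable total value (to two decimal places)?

963.00

Order: B (221/4=55.25) > C (259/12=21.58) > D (256/24=10.67) > F (115/35=3.29) > E (112/37=3.03) > A (18/40=0.45)
Fill: take B (4 @ 221) → take C (12 @ 259) → take D (24 @ 256) → take F (35 @ 115) → take E (37 @ 112); 112/112 used.
Total value = 963.00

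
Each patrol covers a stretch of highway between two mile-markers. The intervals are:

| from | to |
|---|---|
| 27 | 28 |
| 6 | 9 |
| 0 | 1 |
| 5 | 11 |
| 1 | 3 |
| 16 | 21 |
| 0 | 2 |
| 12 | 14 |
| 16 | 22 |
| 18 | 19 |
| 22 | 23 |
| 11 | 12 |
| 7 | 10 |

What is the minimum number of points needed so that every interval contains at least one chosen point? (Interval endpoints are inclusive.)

6

Sorted: [0,1] [0,2] [1,3] [6,9] [7,10] [5,11] [11,12] [12,14] [18,19] [16,21] [16,22] [22,23] [27,28]
{[0,1],[0,2],[1,3]} hit by 1; {[6,9],[7,10],[5,11]} hit by 9; {[11,12],[12,14]} hit by 12; {[18,19],[16,21],[16,22]} hit by 19; {[22,23]} hit by 23; {[27,28]} hit by 28.
Points: 1, 9, 12, 19, 23, 28 (6 total).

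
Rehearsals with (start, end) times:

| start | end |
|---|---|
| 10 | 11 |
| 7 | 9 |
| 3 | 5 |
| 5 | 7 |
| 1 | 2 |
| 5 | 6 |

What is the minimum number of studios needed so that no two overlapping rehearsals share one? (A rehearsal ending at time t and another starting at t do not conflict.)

2

starts: [1, 3, 5, 5, 7, 10]
ends:   [2, 5, 6, 7, 9, 11]
s1→1 e2→0 s3→1 e5→0 s5→1 s5→2  — peak 2.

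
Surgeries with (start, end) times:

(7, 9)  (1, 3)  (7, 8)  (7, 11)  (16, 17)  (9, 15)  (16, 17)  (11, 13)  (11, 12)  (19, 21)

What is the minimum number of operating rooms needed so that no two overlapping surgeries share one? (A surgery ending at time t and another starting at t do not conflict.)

3

Count concurrent intervals with a sweep; the peak is the room count.
starts: [1, 7, 7, 7, 9, 11, 11, 16, 16, 19]
ends:   [3, 8, 9, 11, 12, 13, 15, 17, 17, 21]
s1→1 e3→0 s7→1 s7→2 s7→3  — peak 3.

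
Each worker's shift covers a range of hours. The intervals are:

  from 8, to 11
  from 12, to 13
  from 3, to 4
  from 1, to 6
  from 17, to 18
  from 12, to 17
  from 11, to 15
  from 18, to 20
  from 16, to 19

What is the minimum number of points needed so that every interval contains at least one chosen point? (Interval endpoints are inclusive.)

4

Process intervals by earliest right end; each time one isn't hit yet, stab at its right endpoint.
By right end: [3,4]  [1,6]  [8,11]  [12,13]  [11,15]  [12,17]  [17,18]  [16,19]  [18,20]
[3,4] uncovered → point at 4; [8,11] uncovered → point at 11; [12,13] uncovered → point at 13; [17,18] uncovered → point at 18.
Points: 4, 11, 13, 18 (4 total).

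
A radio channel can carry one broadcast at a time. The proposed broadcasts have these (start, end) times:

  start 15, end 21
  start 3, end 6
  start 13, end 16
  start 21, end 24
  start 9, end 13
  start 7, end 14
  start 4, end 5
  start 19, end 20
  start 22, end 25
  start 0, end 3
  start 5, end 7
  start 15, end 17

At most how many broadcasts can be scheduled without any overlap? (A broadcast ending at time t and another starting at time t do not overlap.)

Order by finish time; keep every interval that doesn't clash with the previous kept one.
By end time: (0,3), (4,5), (3,6), (5,7), (9,13), (7,14), (13,16), (15,17), (19,20), (15,21), (21,24), (22,25).
Pick (0,3); next start ≥ 3 → (4,5); next start ≥ 5 → (5,7); next start ≥ 7 → (9,13); next start ≥ 13 → (13,16); next start ≥ 16 → (19,20); next start ≥ 20 → (21,24).
Selected 7 broadcasts.

7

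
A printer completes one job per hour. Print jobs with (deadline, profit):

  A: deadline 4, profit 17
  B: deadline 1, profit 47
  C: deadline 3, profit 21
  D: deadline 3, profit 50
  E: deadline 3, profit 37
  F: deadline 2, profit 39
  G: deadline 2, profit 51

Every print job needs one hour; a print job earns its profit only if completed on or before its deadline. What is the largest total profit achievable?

165

Take jobs in profit order; each goes to the latest open slot no later than its deadline.
Profit order: G=51 D=50 B=47 F=39 E=37 C=21 A=17
Assign: G→slot 2, D→slot 3, B→slot 1, F skipped, E skipped, C skipped, A→slot 4.
Slots: [1:B] [2:G] [3:D] [4:A]
Profit = 47 + 51 + 50 + 17 = 165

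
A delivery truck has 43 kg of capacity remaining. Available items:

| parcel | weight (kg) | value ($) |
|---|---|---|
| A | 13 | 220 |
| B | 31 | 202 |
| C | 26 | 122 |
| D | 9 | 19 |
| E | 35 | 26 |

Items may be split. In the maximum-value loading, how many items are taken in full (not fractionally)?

1

Sort by value per unit weight and fill in that order.
Ratios (sorted): A 16.92, B 6.52, C 4.69, D 2.11, E 0.74
take A (13 @ 220); take 30/31 of B → 195.48. Capacity used 43/43.
1 item(s) taken whole; one partial (take 30/31 of B).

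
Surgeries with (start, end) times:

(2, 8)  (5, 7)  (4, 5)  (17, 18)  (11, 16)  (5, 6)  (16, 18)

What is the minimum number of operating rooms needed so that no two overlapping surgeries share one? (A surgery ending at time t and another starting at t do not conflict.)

3

Count concurrent intervals with a sweep; the peak is the room count.
starts: [2, 4, 5, 5, 11, 16, 17]
ends:   [5, 6, 7, 8, 16, 18, 18]
s2→1 s4→2 e5→1 s5→2 s5→3  — peak 3.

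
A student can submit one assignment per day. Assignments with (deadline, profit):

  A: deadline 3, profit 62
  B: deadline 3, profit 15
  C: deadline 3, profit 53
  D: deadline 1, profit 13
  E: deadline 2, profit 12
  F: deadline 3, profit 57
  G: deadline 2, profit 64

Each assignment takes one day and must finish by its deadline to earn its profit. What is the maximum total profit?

183

By profit: G(d2,64), A(d3,62), F(d3,57), C(d3,53), B(d3,15), D(d1,13), E(d2,12)
G→slot 2; A→slot 3; F→slot 1; C skipped; B skipped; D skipped; E skipped.
Profit = 57 + 64 + 62 = 183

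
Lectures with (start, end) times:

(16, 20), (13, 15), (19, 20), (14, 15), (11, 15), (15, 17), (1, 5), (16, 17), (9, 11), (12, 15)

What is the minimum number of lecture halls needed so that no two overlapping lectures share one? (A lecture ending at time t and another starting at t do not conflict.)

4

starts: [1, 9, 11, 12, 13, 14, 15, 16, 16, 19]
ends:   [5, 11, 15, 15, 15, 15, 17, 17, 20, 20]
s1→1 e5→0 s9→1 e11→0 s11→1 s12→2 s13→3 s14→4  — peak 4.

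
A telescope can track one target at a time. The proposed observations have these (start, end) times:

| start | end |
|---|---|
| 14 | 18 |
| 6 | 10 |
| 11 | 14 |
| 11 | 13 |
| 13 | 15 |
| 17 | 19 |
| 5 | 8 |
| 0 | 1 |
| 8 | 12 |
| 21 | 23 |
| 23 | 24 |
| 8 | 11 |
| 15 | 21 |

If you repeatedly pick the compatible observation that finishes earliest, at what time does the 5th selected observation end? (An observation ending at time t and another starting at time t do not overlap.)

15

Sort by end time and greedily take each interval whose start is ≥ the last chosen end.
Sorted by end: (0,1)  (5,8)  (6,10)  (8,11)  (8,12)  (11,13)  (11,14)  (13,15)  (14,18)  (17,19)  (15,21)  (21,23)  (23,24)
take (0,1); take (5,8); take (8,11); take (11,13); take (13,15); skip (14,18); take (17,19); skip (15,21); take (21,23); take (23,24).
Selected: (0,1) (5,8) (8,11) (11,13) (13,15) (17,19) (21,23) (23,24)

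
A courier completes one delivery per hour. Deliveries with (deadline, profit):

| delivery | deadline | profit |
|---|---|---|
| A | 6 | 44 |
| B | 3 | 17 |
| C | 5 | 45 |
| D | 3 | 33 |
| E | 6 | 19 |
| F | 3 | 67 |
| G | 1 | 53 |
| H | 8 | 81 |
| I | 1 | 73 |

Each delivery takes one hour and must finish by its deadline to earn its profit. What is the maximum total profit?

Sort by profit descending; place each in the latest free slot ≤ its deadline.
By profit: H(d8,81), I(d1,73), F(d3,67), G(d1,53), C(d5,45), A(d6,44), D(d3,33), E(d6,19), B(d3,17)
H→slot 8; I→slot 1; F→slot 3; G skipped; C→slot 5; A→slot 6; D→slot 2; E→slot 4; B skipped.
Profit = 73 + 33 + 67 + 19 + 45 + 44 + 81 = 362

362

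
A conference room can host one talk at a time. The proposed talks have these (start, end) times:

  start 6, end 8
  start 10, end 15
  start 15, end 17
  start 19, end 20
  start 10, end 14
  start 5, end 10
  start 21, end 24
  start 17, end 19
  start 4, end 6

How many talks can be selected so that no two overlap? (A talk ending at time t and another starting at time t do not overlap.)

Sort by end time and greedily take each interval whose start is ≥ the last chosen end.
By end time: (4,6), (6,8), (5,10), (10,14), (10,15), (15,17), (17,19), (19,20), (21,24).
Pick (4,6); next start ≥ 6 → (6,8); next start ≥ 8 → (10,14); next start ≥ 14 → (15,17); next start ≥ 17 → (17,19); next start ≥ 19 → (19,20); next start ≥ 20 → (21,24).
Selected 7 talks.

7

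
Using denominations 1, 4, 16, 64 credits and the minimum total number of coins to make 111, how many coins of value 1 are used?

111 − 1×64→47 − 2×16→15 − 3×4→3 − 3×1→0
Count of 1: 3

3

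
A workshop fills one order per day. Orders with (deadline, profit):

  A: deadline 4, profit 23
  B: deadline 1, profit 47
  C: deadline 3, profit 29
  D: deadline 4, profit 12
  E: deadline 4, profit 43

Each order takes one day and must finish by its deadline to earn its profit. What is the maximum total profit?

142

By profit: B(d1,47), E(d4,43), C(d3,29), A(d4,23), D(d4,12)
B→slot 1; E→slot 4; C→slot 3; A→slot 2; D skipped.
Profit = 47 + 23 + 29 + 43 = 142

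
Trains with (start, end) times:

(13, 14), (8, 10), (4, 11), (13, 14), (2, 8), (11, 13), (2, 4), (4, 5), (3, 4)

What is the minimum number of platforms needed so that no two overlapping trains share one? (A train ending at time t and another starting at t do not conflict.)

The answer is the maximum number of intervals overlapping at any instant.
starts: [2, 2, 3, 4, 4, 8, 11, 13, 13]
ends:   [4, 4, 5, 8, 10, 11, 13, 14, 14]
s2→1 s2→2 s3→3  — peak 3.

3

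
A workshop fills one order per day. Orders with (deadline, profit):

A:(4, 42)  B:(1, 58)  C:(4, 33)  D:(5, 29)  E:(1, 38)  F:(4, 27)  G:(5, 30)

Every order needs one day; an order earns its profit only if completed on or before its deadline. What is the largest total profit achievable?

Profit order: B=58 A=42 E=38 C=33 G=30 D=29 F=27
Assign: B→slot 1, A→slot 4, E skipped, C→slot 3, G→slot 5, D→slot 2, F skipped.
Slots: [1:B] [2:D] [3:C] [4:A] [5:G]
Profit = 58 + 29 + 33 + 42 + 30 = 192

192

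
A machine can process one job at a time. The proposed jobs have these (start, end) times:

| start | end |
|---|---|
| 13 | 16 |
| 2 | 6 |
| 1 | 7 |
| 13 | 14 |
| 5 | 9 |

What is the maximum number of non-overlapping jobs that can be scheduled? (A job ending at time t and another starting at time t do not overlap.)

2

Sorted by end: (2,6)  (1,7)  (5,9)  (13,14)  (13,16)
take (2,6); skip (5,9); take (13,14).
Selected 2 jobs.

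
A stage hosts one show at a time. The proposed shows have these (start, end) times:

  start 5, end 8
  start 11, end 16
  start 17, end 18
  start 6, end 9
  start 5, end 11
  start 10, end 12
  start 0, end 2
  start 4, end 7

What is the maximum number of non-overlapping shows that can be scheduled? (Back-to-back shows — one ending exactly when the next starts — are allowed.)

By end time: (0,2), (4,7), (5,8), (6,9), (5,11), (10,12), (11,16), (17,18).
Pick (0,2); next start ≥ 2 → (4,7); next start ≥ 7 → (10,12); next start ≥ 12 → (17,18).
Selected 4 shows.

4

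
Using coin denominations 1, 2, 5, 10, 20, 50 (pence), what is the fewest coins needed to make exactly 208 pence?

208 = 4×50 + 1×5 + 1×2 + 1×1
Total coins = 4 + 1 + 1 + 1 = 7

7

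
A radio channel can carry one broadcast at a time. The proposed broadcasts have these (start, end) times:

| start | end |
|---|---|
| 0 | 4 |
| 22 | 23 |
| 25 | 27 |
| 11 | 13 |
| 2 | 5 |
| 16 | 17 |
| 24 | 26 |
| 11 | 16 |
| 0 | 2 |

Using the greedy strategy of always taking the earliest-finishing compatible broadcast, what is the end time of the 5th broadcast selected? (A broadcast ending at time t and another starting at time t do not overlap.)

23

Sort by end time and greedily take each interval whose start is ≥ the last chosen end.
Sorted by end: (0,2)  (0,4)  (2,5)  (11,13)  (11,16)  (16,17)  (22,23)  (24,26)  (25,27)
take (0,2); take (2,5); take (11,13); skip (11,16); take (16,17); take (22,23); take (24,26).
Selected: (0,2) (2,5) (11,13) (16,17) (22,23) (24,26)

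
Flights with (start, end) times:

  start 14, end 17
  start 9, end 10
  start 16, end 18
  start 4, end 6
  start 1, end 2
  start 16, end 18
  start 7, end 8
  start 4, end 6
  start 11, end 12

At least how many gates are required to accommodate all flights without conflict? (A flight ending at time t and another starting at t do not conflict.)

The answer is the maximum number of intervals overlapping at any instant.
Events (time:±→running): 1:+→1 2:-→0 4:+→1 4:+→2 6:-→1 6:-→0 7:+→1 8:-→0 9:+→1 10:-→0 11:+→1 12:-→0 14:+→1 16:+→2 16:+→3 … peak 3.

3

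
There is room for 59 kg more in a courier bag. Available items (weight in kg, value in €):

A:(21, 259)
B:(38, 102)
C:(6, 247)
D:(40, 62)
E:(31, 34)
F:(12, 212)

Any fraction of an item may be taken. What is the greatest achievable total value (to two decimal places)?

771.68

Greedy by value/weight ratio, highest first.
Ratios (sorted): C 41.17, F 17.67, A 12.33, B 2.68, D 1.55, E 1.10
take C (6 @ 247); take F (12 @ 212); take A (21 @ 259); take 20/38 of B → 53.68. Capacity used 59/59.
Total value = 771.68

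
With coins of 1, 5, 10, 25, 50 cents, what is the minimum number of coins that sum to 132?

6

Use the largest denomination that fits, subtract, and repeat.
132 − 2×50→32 − 1×25→7 − 1×5→2 − 2×1→0
Total coins = 2 + 1 + 1 + 2 = 6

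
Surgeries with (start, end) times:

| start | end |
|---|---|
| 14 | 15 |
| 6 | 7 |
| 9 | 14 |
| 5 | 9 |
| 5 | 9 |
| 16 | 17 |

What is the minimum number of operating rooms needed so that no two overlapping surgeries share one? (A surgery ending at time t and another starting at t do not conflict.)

The answer is the maximum number of intervals overlapping at any instant.
starts: [5, 5, 6, 9, 14, 16]
ends:   [7, 9, 9, 14, 15, 17]
s5→1 s5→2 s6→3  — peak 3.

3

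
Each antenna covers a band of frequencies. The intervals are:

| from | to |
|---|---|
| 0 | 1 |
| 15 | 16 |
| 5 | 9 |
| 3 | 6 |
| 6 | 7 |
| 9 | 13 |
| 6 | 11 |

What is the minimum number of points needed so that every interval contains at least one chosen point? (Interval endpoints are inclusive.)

4

Sorted: [0,1] [3,6] [6,7] [5,9] [6,11] [9,13] [15,16]
{[0,1]} hit by 1; {[3,6],[6,7],[5,9],[6,11]} hit by 6; {[9,13]} hit by 13; {[15,16]} hit by 16.
Points: 1, 6, 13, 16 (4 total).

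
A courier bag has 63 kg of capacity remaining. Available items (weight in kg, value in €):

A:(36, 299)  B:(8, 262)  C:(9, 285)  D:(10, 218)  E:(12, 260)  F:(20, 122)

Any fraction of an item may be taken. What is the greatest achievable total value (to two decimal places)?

1224.33

Sort by value per unit weight and fill in that order.
Order: B (262/8=32.75) > C (285/9=31.67) > D (218/10=21.80) > E (260/12=21.67) > A (299/36=8.31) > F (122/20=6.10)
Fill: take B (8 @ 262) → take C (9 @ 285) → take D (10 @ 218) → take E (12 @ 260) → take 24/36 of A → 199.33; 63/63 used.
Total value = 1224.33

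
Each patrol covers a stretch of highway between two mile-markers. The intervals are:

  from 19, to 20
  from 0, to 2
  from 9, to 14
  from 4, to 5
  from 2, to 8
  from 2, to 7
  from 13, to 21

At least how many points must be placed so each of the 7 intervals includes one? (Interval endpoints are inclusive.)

4

Sorted: [0,2] [4,5] [2,7] [2,8] [9,14] [19,20] [13,21]
{[0,2]} hit by 2; {[4,5],[2,7],[2,8]} hit by 5; {[9,14]} hit by 14; {[19,20],[13,21]} hit by 20.
Points: 2, 5, 14, 20 (4 total).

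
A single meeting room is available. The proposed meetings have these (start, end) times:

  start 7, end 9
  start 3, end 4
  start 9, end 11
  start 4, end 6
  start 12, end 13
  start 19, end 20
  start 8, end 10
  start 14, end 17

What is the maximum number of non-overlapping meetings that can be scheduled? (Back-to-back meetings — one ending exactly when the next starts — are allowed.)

7

Greedy by earliest finish: after sorting by end time, pick each interval compatible with the last pick.
By end time: (3,4), (4,6), (7,9), (8,10), (9,11), (12,13), (14,17), (19,20).
Pick (3,4); next start ≥ 4 → (4,6); next start ≥ 6 → (7,9); next start ≥ 9 → (9,11); next start ≥ 11 → (12,13); next start ≥ 13 → (14,17); next start ≥ 17 → (19,20).
Selected 7 meetings.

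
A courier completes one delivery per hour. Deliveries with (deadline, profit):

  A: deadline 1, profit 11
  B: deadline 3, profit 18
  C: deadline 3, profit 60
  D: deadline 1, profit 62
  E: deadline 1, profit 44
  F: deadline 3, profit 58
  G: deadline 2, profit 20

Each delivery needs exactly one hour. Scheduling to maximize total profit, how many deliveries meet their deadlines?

3

Sort by profit descending; place each in the latest free slot ≤ its deadline.
By profit: D(d1,62), C(d3,60), F(d3,58), E(d1,44), G(d2,20), B(d3,18), A(d1,11)
D→slot 1; C→slot 3; F→slot 2; E skipped; G skipped; B skipped; A skipped.
3 of 7 scheduled.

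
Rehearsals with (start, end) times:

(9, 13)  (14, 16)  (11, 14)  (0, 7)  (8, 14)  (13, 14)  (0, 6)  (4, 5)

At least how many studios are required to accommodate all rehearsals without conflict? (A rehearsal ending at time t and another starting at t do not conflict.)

3

The answer is the maximum number of intervals overlapping at any instant.
Events (time:±→running): 0:+→1 0:+→2 4:+→3 … peak 3.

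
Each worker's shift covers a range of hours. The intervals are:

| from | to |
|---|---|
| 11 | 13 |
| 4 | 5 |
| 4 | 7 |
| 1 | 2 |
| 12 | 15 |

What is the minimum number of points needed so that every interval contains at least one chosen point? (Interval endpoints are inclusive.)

Process intervals by earliest right end; each time one isn't hit yet, stab at its right endpoint.
Sorted: [1,2] [4,5] [4,7] [11,13] [12,15]
{[1,2]} hit by 2; {[4,5],[4,7]} hit by 5; {[11,13],[12,15]} hit by 13.
Points: 2, 5, 13 (3 total).

3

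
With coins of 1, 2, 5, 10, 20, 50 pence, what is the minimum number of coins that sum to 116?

116 − 2×50→16 − 1×10→6 − 1×5→1 − 1×1→0
Total coins = 2 + 1 + 1 + 1 = 5

5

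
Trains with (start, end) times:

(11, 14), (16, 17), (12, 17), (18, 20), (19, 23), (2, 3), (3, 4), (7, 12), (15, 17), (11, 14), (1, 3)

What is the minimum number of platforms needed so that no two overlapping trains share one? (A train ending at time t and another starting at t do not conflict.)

Count concurrent intervals with a sweep; the peak is the room count.
Events (time:±→running): 1:+→1 2:+→2 3:-→1 3:-→0 3:+→1 4:-→0 7:+→1 11:+→2 11:+→3 … peak 3.

3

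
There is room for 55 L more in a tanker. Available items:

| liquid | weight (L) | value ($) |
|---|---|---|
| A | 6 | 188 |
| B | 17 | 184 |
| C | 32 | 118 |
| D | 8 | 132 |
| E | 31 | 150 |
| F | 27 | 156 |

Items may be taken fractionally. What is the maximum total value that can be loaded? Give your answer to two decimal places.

642.67

Sort by value per unit weight and fill in that order.
Ratios (sorted): A 31.33, D 16.50, B 10.82, F 5.78, E 4.84, C 3.69
take A (6 @ 188); take D (8 @ 132); take B (17 @ 184); take 24/27 of F → 138.67. Capacity used 55/55.
Total value = 642.67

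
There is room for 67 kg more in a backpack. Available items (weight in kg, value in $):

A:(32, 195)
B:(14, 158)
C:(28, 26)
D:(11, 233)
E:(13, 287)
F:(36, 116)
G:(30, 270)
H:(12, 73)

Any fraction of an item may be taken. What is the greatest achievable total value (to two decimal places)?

Sort by value per unit weight and fill in that order.
Ratios (sorted): E 22.08, D 21.18, B 11.29, G 9.00, A 6.09, H 6.08, F 3.22, C 0.93
take E (13 @ 287); take D (11 @ 233); take B (14 @ 158); take 29/30 of G → 261.00. Capacity used 67/67.
Total value = 939.00

939.00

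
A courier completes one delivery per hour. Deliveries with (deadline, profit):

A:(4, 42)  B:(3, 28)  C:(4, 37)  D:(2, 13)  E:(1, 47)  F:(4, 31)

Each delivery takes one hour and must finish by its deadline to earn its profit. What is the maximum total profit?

157

Profit order: E=47 A=42 C=37 F=31 B=28 D=13
Assign: E→slot 1, A→slot 4, C→slot 3, F→slot 2, B skipped, D skipped.
Slots: [1:E] [2:F] [3:C] [4:A]
Profit = 47 + 31 + 37 + 42 = 157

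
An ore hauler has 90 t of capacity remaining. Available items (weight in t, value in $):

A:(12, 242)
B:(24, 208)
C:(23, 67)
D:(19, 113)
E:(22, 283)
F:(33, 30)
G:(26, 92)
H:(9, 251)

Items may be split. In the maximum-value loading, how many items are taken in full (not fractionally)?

5

Order: H (251/9=27.89) > A (242/12=20.17) > E (283/22=12.86) > B (208/24=8.67) > D (113/19=5.95) > G (92/26=3.54) > C (67/23=2.91) > F (30/33=0.91)
Fill: take H (9 @ 251) → take A (12 @ 242) → take E (22 @ 283) → take B (24 @ 208) → take D (19 @ 113) → take 4/26 of G → 14.15; 90/90 used.
5 item(s) taken whole; one partial (take 4/26 of G).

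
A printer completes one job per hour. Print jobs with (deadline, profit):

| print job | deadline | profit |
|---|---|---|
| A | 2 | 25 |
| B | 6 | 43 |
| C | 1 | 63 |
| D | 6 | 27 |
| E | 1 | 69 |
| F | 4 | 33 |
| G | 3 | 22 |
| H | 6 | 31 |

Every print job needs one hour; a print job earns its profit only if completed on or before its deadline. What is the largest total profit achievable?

228

Take jobs in profit order; each goes to the latest open slot no later than its deadline.
By profit: E(d1,69), C(d1,63), B(d6,43), F(d4,33), H(d6,31), D(d6,27), A(d2,25), G(d3,22)
E→slot 1; C skipped; B→slot 6; F→slot 4; H→slot 5; D→slot 3; A→slot 2; G skipped.
Profit = 69 + 25 + 27 + 33 + 31 + 43 = 228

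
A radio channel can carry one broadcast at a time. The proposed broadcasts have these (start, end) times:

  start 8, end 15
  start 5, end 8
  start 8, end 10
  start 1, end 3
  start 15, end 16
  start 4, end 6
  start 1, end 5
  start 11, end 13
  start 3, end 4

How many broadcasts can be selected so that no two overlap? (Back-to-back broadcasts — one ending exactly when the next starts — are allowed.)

6

Sorted by end: (1,3)  (3,4)  (1,5)  (4,6)  (5,8)  (8,10)  (11,13)  (8,15)  (15,16)
take (1,3); take (3,4); take (4,6); skip (5,8); take (8,10); take (11,13); take (15,16).
Selected 6 broadcasts.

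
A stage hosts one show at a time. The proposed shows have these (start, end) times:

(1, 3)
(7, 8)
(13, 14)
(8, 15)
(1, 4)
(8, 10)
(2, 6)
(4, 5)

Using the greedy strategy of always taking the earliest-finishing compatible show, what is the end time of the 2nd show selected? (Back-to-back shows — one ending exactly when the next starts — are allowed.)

5

By end time: (1,3), (1,4), (4,5), (2,6), (7,8), (8,10), (13,14), (8,15).
Pick (1,3); next start ≥ 3 → (4,5); next start ≥ 5 → (7,8); next start ≥ 8 → (8,10); next start ≥ 10 → (13,14).
Selected: (1,3) (4,5) (7,8) (8,10) (13,14)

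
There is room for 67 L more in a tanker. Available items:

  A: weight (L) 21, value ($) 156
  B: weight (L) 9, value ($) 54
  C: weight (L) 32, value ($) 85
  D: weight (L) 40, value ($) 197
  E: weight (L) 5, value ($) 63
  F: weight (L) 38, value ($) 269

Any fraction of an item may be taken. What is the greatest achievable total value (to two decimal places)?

506.00

Sort by value per unit weight and fill in that order.
Order: E (63/5=12.60) > A (156/21=7.43) > F (269/38=7.08) > B (54/9=6.00) > D (197/40=4.92) > C (85/32=2.66)
Fill: take E (5 @ 63) → take A (21 @ 156) → take F (38 @ 269) → take 3/9 of B → 18.00; 67/67 used.
Total value = 506.00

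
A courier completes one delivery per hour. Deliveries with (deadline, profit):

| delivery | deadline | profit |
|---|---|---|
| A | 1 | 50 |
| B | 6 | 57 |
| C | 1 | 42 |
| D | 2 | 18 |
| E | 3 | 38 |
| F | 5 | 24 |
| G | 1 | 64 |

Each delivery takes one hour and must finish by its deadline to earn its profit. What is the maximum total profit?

201

Profit order: G=64 B=57 A=50 C=42 E=38 F=24 D=18
Assign: G→slot 1, B→slot 6, A skipped, C skipped, E→slot 3, F→slot 5, D→slot 2.
Slots: [1:G] [2:D] [3:E] [5:F] [6:B]
Profit = 64 + 18 + 38 + 24 + 57 = 201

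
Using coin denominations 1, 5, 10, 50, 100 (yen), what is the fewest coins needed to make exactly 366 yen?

Greedy: take as many of the largest coin as possible, then repeat with the remainder.
366 = 3×100 + 1×50 + 1×10 + 1×5 + 1×1
Total coins = 3 + 1 + 1 + 1 + 1 = 7

7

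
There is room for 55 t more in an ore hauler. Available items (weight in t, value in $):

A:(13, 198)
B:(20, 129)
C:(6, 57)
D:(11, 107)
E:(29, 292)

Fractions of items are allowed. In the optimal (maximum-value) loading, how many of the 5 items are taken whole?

Ratios (sorted): A 15.23, E 10.07, D 9.73, C 9.50, B 6.45
take A (13 @ 198); take E (29 @ 292); take D (11 @ 107); take 2/6 of C → 19.00. Capacity used 55/55.
3 item(s) taken whole; one partial (take 2/6 of C).

3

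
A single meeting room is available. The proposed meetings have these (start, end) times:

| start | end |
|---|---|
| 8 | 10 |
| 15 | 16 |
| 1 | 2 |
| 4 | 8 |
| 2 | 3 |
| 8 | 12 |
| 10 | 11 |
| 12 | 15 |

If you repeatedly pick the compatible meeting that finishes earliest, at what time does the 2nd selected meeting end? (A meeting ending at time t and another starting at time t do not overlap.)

Sorted by end: (1,2)  (2,3)  (4,8)  (8,10)  (10,11)  (8,12)  (12,15)  (15,16)
take (1,2); take (2,3); take (4,8); take (8,10); take (10,11); take (12,15); take (15,16).
Selected: (1,2) (2,3) (4,8) (8,10) (10,11) (12,15) (15,16)

3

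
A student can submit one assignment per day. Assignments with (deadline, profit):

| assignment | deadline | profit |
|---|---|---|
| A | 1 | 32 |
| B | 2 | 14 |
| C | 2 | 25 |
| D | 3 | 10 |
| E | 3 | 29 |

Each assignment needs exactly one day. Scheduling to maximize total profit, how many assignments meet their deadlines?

3

Take jobs in profit order; each goes to the latest open slot no later than its deadline.
By profit: A(d1,32), E(d3,29), C(d2,25), B(d2,14), D(d3,10)
A→slot 1; E→slot 3; C→slot 2; B skipped; D skipped.
3 of 5 scheduled.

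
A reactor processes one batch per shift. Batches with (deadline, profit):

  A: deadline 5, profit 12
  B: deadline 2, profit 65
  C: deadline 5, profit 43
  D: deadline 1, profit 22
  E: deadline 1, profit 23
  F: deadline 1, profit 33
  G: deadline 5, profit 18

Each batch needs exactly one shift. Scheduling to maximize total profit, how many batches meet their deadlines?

Take jobs in profit order; each goes to the latest open slot no later than its deadline.
Profit order: B=65 C=43 F=33 E=23 D=22 G=18 A=12
Assign: B→slot 2, C→slot 5, F→slot 1, E skipped, D skipped, G→slot 4, A→slot 3.
Slots: [1:F] [2:B] [3:A] [4:G] [5:C]
5 of 7 scheduled.

5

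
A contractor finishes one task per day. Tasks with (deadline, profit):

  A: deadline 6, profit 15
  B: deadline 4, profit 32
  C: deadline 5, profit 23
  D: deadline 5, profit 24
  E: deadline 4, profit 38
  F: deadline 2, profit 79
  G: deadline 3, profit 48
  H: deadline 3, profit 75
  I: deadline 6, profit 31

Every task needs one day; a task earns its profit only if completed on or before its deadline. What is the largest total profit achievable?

295

Sort by profit descending; place each in the latest free slot ≤ its deadline.
Profit order: F=79 H=75 G=48 E=38 B=32 I=31 D=24 C=23 A=15
Assign: F→slot 2, H→slot 3, G→slot 1, E→slot 4, B skipped, I→slot 6, D→slot 5, C skipped, A skipped.
Slots: [1:G] [2:F] [3:H] [4:E] [5:D] [6:I]
Profit = 48 + 79 + 75 + 38 + 24 + 31 = 295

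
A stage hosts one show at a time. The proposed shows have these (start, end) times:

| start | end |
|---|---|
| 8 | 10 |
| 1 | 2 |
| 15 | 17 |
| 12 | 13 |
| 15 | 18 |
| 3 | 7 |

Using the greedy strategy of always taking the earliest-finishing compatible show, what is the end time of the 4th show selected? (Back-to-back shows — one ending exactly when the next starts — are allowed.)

Sort by end time and greedily take each interval whose start is ≥ the last chosen end.
By end time: (1,2), (3,7), (8,10), (12,13), (15,17), (15,18).
Pick (1,2); next start ≥ 2 → (3,7); next start ≥ 7 → (8,10); next start ≥ 10 → (12,13); next start ≥ 13 → (15,17).
Selected: (1,2) (3,7) (8,10) (12,13) (15,17)

13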